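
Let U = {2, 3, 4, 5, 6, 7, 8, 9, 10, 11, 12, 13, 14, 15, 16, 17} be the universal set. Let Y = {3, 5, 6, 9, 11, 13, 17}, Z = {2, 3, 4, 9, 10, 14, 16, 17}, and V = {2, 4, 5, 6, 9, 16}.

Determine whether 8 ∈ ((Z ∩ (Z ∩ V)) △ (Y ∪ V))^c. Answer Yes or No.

Yes

8 ∉ Z and 8 ∉ V, so 8 ∉ Z ∩ V
8 ∉ Z and 8 ∉ (Z ∩ V), so 8 ∉ Z ∩ (Z ∩ V)
8 ∉ Y and 8 ∉ V, so 8 ∉ Y ∪ V
8 ∉ (Z ∩ (Z ∩ V)) and 8 ∉ (Y ∪ V), so 8 ∉ (Z ∩ (Z ∩ V)) △ (Y ∪ V)
8 ∈ ((Z ∩ (Z ∩ V)) △ (Y ∪ V))^c since 8 ∉ ((Z ∩ (Z ∩ V)) △ (Y ∪ V))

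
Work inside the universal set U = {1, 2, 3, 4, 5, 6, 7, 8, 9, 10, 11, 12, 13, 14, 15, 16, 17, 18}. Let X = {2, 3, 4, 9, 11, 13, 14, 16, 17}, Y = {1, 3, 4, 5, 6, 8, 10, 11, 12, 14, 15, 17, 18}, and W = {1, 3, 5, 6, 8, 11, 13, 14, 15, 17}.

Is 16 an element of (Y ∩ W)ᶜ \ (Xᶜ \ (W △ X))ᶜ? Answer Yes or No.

16 ∉ Y and 16 ∉ W, so 16 ∉ Y ∩ W
16 ∈ (Y ∩ W)ᶜ since 16 ∉ (Y ∩ W)
16 ∈ X, so 16 ∉ Xᶜ
16 ∉ W and 16 ∈ X, so 16 ∈ W △ X
16 ∉ Xᶜ and 16 ∈ (W △ X), so 16 ∉ Xᶜ \ (W △ X)
16 ∈ (Xᶜ \ (W △ X))ᶜ since 16 ∉ (Xᶜ \ (W △ X))
16 ∈ (Y ∩ W)ᶜ and 16 ∈ (Xᶜ \ (W △ X))ᶜ, so 16 ∉ (Y ∩ W)ᶜ \ (Xᶜ \ (W △ X))ᶜ

No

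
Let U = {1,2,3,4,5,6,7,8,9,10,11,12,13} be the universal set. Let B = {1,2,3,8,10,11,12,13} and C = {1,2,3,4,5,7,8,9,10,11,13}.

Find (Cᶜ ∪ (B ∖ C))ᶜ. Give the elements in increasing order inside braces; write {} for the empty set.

Cᶜ = {6,12}
B ∖ C = {12}
Cᶜ ∪ (B ∖ C) = {6,12}
(Cᶜ ∪ (B ∖ C))ᶜ = {1,2,3,4,5,7,8,9,10,11,13}

{1,2,3,4,5,7,8,9,10,11,13}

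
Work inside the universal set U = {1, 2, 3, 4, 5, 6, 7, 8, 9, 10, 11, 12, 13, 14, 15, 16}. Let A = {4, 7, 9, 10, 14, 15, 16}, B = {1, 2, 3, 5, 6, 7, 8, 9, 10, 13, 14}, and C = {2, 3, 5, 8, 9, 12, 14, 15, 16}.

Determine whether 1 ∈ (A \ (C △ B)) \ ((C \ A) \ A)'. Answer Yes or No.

1 ∉ C and 1 ∈ B, so 1 ∈ C △ B
1 ∉ A and 1 ∈ (C △ B), so 1 ∉ A \ (C △ B)
1 ∉ C and 1 ∉ A, so 1 ∉ C \ A
1 ∉ (C \ A) and 1 ∉ A, so 1 ∉ (C \ A) \ A
1 ∈ ((C \ A) \ A)' since 1 ∉ ((C \ A) \ A)
1 ∉ (A \ (C △ B)) and 1 ∈ ((C \ A) \ A)', so 1 ∉ (A \ (C △ B)) \ ((C \ A) \ A)'

No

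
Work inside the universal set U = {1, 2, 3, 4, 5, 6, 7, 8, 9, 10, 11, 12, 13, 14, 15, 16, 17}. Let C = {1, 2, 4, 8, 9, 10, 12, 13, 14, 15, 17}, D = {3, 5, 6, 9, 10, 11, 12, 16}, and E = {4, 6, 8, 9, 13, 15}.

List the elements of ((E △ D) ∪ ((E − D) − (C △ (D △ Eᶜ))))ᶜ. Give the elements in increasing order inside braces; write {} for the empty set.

E △ D = {3, 4, 5, 8, 10, 11, 12, 13, 15, 16}
E − D = {4, 8, 13, 15}
Eᶜ = {1, 2, 3, 5, 7, 10, 11, 12, 14, 16, 17}
D △ Eᶜ = {1, 2, 6, 7, 9, 14, 17}
C △ (D △ Eᶜ) = {4, 6, 7, 8, 10, 12, 13, 15}
(E − D) − (C △ (D △ Eᶜ)) = {}
(E △ D) ∪ ((E − D) − (C △ (D △ Eᶜ))) = {3, 4, 5, 8, 10, 11, 12, 13, 15, 16}
((E △ D) ∪ ((E − D) − (C △ (D △ Eᶜ))))ᶜ = {1, 2, 6, 7, 9, 14, 17}

{1, 2, 6, 7, 9, 14, 17}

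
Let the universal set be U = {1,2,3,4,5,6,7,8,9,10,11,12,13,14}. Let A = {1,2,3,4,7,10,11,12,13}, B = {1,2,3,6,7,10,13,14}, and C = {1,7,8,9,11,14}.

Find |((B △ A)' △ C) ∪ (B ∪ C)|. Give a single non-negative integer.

12

B △ A = {4,6,11,12,14}
(B △ A)' = {1,2,3,5,7,8,9,10,13}
(B △ A)' △ C = {2,3,5,10,11,13,14}
B ∪ C = {1,2,3,6,7,8,9,10,11,13,14}
((B △ A)' △ C) ∪ (B ∪ C) = {1,2,3,5,6,7,8,9,10,11,13,14}
|((B △ A)' △ C) ∪ (B ∪ C)| = 12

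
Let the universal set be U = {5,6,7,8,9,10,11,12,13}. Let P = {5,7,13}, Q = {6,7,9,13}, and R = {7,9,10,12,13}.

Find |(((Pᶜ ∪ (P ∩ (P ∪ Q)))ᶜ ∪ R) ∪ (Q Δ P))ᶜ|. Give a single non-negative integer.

Pᶜ = {6,8,9,10,11,12}
P ∪ Q = {5,6,7,9,13}
P ∩ (P ∪ Q) = {5,7,13}
Pᶜ ∪ (P ∩ (P ∪ Q)) = {5,6,7,8,9,10,11,12,13}
(Pᶜ ∪ (P ∩ (P ∪ Q)))ᶜ = {}
(Pᶜ ∪ (P ∩ (P ∪ Q)))ᶜ ∪ R = {7,9,10,12,13}
Q Δ P = {5,6,9}
((Pᶜ ∪ (P ∩ (P ∪ Q)))ᶜ ∪ R) ∪ (Q Δ P) = {5,6,7,9,10,12,13}
(((Pᶜ ∪ (P ∩ (P ∪ Q)))ᶜ ∪ R) ∪ (Q Δ P))ᶜ = {8,11}
|(((Pᶜ ∪ (P ∩ (P ∪ Q)))ᶜ ∪ R) ∪ (Q Δ P))ᶜ| = 2

2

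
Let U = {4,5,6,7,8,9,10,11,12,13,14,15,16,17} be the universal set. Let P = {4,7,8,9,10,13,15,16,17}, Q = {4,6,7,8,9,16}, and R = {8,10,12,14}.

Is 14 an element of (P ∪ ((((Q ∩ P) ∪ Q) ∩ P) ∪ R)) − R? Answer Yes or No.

No

14 ∉ Q and 14 ∉ P, so 14 ∉ Q ∩ P
14 ∉ (Q ∩ P) and 14 ∉ Q, so 14 ∉ (Q ∩ P) ∪ Q
14 ∉ ((Q ∩ P) ∪ Q) and 14 ∉ P, so 14 ∉ ((Q ∩ P) ∪ Q) ∩ P
14 ∉ (((Q ∩ P) ∪ Q) ∩ P) and 14 ∈ R, so 14 ∈ (((Q ∩ P) ∪ Q) ∩ P) ∪ R
14 ∉ P and 14 ∈ ((((Q ∩ P) ∪ Q) ∩ P) ∪ R), so 14 ∈ P ∪ ((((Q ∩ P) ∪ Q) ∩ P) ∪ R)
14 ∈ (P ∪ ((((Q ∩ P) ∪ Q) ∩ P) ∪ R)) and 14 ∈ R, so 14 ∉ (P ∪ ((((Q ∩ P) ∪ Q) ∩ P) ∪ R)) − R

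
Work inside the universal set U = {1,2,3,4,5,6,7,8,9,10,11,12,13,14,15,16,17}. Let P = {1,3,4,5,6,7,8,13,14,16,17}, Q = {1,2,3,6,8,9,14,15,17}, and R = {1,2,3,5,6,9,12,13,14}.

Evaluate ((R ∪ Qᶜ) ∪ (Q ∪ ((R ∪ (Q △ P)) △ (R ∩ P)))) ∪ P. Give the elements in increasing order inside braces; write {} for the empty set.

{1,2,3,4,5,6,7,8,9,10,11,12,13,14,15,16,17}

Qᶜ = {4,5,7,10,11,12,13,16}
R ∪ Qᶜ = {1,2,3,4,5,6,7,9,10,11,12,13,14,16}
Q △ P = {2,4,5,7,9,13,15,16}
R ∪ (Q △ P) = {1,2,3,4,5,6,7,9,12,13,14,15,16}
R ∩ P = {1,3,5,6,13,14}
(R ∪ (Q △ P)) △ (R ∩ P) = {2,4,7,9,12,15,16}
Q ∪ ((R ∪ (Q △ P)) △ (R ∩ P)) = {1,2,3,4,6,7,8,9,12,14,15,16,17}
(R ∪ Qᶜ) ∪ (Q ∪ ((R ∪ (Q △ P)) △ (R ∩ P))) = {1,2,3,4,5,6,7,8,9,10,11,12,13,14,15,16,17}
((R ∪ Qᶜ) ∪ (Q ∪ ((R ∪ (Q △ P)) △ (R ∩ P)))) ∪ P = {1,2,3,4,5,6,7,8,9,10,11,12,13,14,15,16,17}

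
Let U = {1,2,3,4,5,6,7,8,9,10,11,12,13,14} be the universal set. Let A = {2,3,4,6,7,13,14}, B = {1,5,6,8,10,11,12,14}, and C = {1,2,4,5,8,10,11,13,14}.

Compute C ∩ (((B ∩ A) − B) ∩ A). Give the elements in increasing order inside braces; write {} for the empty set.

B ∩ A = {6,14}
(B ∩ A) − B = {}
((B ∩ A) − B) ∩ A = {}
C ∩ (((B ∩ A) − B) ∩ A) = {}

{}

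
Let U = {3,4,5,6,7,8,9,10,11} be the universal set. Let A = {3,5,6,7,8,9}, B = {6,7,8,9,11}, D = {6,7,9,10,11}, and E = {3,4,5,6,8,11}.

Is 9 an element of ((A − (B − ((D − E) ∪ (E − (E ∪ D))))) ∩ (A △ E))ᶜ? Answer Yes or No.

No

9 ∈ D and 9 ∉ E, so 9 ∈ D − E
9 ∉ E and 9 ∈ D, so 9 ∈ E ∪ D
9 ∉ E and 9 ∈ (E ∪ D), so 9 ∉ E − (E ∪ D)
9 ∈ (D − E) and 9 ∉ (E − (E ∪ D)), so 9 ∈ (D − E) ∪ (E − (E ∪ D))
9 ∈ B and 9 ∈ ((D − E) ∪ (E − (E ∪ D))), so 9 ∉ B − ((D − E) ∪ (E − (E ∪ D)))
9 ∈ A and 9 ∉ (B − ((D − E) ∪ (E − (E ∪ D)))), so 9 ∈ A − (B − ((D − E) ∪ (E − (E ∪ D))))
9 ∈ A and 9 ∉ E, so 9 ∈ A △ E
9 ∈ (A − (B − ((D − E) ∪ (E − (E ∪ D))))) and 9 ∈ (A △ E), so 9 ∈ (A − (B − ((D − E) ∪ (E − (E ∪ D))))) ∩ (A △ E)
9 ∉ ((A − (B − ((D − E) ∪ (E − (E ∪ D))))) ∩ (A △ E))ᶜ since 9 ∈ ((A − (B − ((D − E) ∪ (E − (E ∪ D))))) ∩ (A △ E))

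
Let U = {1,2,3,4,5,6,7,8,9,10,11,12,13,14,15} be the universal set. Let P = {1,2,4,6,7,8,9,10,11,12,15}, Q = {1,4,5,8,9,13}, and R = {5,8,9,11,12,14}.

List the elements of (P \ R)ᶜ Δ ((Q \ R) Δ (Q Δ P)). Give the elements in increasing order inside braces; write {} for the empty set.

{1,2,3,4,6,7,8,9,10,13,14,15}

P \ R = {1,2,4,6,7,10,15}
(P \ R)ᶜ = {3,5,8,9,11,12,13,14}
Q \ R = {1,4,13}
Q Δ P = {2,5,6,7,10,11,12,13,15}
(Q \ R) Δ (Q Δ P) = {1,2,4,5,6,7,10,11,12,15}
(P \ R)ᶜ Δ ((Q \ R) Δ (Q Δ P)) = {1,2,3,4,6,7,8,9,10,13,14,15}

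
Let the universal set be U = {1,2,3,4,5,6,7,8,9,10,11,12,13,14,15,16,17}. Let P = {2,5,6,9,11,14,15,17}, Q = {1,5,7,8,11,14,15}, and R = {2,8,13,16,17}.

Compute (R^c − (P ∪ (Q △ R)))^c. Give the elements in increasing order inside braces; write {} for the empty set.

R^c = {1,3,4,5,6,7,9,10,11,12,14,15}
Q △ R = {1,2,5,7,11,13,14,15,16,17}
P ∪ (Q △ R) = {1,2,5,6,7,9,11,13,14,15,16,17}
R^c − (P ∪ (Q △ R)) = {3,4,10,12}
(R^c − (P ∪ (Q △ R)))^c = {1,2,5,6,7,8,9,11,13,14,15,16,17}

{1,2,5,6,7,8,9,11,13,14,15,16,17}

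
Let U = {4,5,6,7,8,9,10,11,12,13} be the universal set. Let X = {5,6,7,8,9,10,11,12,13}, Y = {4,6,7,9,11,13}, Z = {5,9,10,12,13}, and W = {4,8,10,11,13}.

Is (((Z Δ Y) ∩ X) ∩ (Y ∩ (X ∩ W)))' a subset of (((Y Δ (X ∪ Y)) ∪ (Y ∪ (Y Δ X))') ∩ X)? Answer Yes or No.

No

Z Δ Y = {4,5,6,7,10,11,12}
(Z Δ Y) ∩ X = {5,6,7,10,11,12}
X ∩ W = {8,10,11,13}
Y ∩ (X ∩ W) = {11,13}
((Z Δ Y) ∩ X) ∩ (Y ∩ (X ∩ W)) = {11}
(((Z Δ Y) ∩ X) ∩ (Y ∩ (X ∩ W)))' = {4,5,6,7,8,9,10,12,13}
X ∪ Y = {4,5,6,7,8,9,10,11,12,13}
Y Δ (X ∪ Y) = {5,8,10,12}
Y Δ X = {4,5,8,10,12}
Y ∪ (Y Δ X) = {4,5,6,7,8,9,10,11,12,13}
(Y ∪ (Y Δ X))' = {}
(Y Δ (X ∪ Y)) ∪ (Y ∪ (Y Δ X))' = {5,8,10,12}
((Y Δ (X ∪ Y)) ∪ (Y ∪ (Y Δ X))') ∩ X = {5,8,10,12}
4 ∈ (((Z Δ Y) ∩ X) ∩ (Y ∩ (X ∩ W)))' but 4 ∉ ((Y Δ (X ∪ Y)) ∪ (Y ∪ (Y Δ X))') ∩ X, so the inclusion fails.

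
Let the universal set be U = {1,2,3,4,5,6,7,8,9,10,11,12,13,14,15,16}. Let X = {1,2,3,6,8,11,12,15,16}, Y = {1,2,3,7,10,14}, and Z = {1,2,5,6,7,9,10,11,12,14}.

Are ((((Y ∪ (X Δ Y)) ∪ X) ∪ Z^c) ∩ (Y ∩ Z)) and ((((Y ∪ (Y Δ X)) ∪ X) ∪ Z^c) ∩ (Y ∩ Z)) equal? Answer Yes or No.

X Δ Y = {6,7,8,10,11,12,14,15,16}
Y ∪ (X Δ Y) = {1,2,3,6,7,8,10,11,12,14,15,16}
(Y ∪ (X Δ Y)) ∪ X = {1,2,3,6,7,8,10,11,12,14,15,16}
Z^c = {3,4,8,13,15,16}
((Y ∪ (X Δ Y)) ∪ X) ∪ Z^c = {1,2,3,4,6,7,8,10,11,12,13,14,15,16}
Y ∩ Z = {1,2,7,10,14}
(((Y ∪ (X Δ Y)) ∪ X) ∪ Z^c) ∩ (Y ∩ Z) = {1,2,7,10,14}
Y Δ X = {6,7,8,10,11,12,14,15,16}
Y ∪ (Y Δ X) = {1,2,3,6,7,8,10,11,12,14,15,16}
(Y ∪ (Y Δ X)) ∪ X = {1,2,3,6,7,8,10,11,12,14,15,16}
((Y ∪ (Y Δ X)) ∪ X) ∪ Z^c = {1,2,3,4,6,7,8,10,11,12,13,14,15,16}
(((Y ∪ (Y Δ X)) ∪ X) ∪ Z^c) ∩ (Y ∩ Z) = {1,2,7,10,14}
Both equal {1,2,7,10,14}, so (((Y ∪ (X Δ Y)) ∪ X) ∪ Z^c) ∩ (Y ∩ Z) = (((Y ∪ (Y Δ X)) ∪ X) ∪ Z^c) ∩ (Y ∩ Z).

Yes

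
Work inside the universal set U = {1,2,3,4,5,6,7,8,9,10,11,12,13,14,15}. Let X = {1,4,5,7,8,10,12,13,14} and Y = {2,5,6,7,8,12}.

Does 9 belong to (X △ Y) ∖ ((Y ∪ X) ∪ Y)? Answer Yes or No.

No

9 ∉ X and 9 ∉ Y, so 9 ∉ X △ Y
9 ∉ Y and 9 ∉ X, so 9 ∉ Y ∪ X
9 ∉ (Y ∪ X) and 9 ∉ Y, so 9 ∉ (Y ∪ X) ∪ Y
9 ∉ (X △ Y) and 9 ∉ ((Y ∪ X) ∪ Y), so 9 ∉ (X △ Y) ∖ ((Y ∪ X) ∪ Y)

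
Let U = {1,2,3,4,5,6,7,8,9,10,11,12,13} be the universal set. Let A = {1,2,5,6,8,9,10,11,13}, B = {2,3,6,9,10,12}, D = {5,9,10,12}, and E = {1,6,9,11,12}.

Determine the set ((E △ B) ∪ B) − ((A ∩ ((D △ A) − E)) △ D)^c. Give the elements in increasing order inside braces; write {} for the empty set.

{2,9,10,12}

E △ B = {1,2,3,10,11}
(E △ B) ∪ B = {1,2,3,6,9,10,11,12}
D △ A = {1,2,6,8,11,12,13}
(D △ A) − E = {2,8,13}
A ∩ ((D △ A) − E) = {2,8,13}
(A ∩ ((D △ A) − E)) △ D = {2,5,8,9,10,12,13}
((A ∩ ((D △ A) − E)) △ D)^c = {1,3,4,6,7,11}
((E △ B) ∪ B) − ((A ∩ ((D △ A) − E)) △ D)^c = {2,9,10,12}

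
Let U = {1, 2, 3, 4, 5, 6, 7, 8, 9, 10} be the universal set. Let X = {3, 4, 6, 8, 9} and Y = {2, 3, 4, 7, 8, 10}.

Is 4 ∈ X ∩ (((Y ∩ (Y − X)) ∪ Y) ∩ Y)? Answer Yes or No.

4 ∈ Y and 4 ∈ X, so 4 ∉ Y − X
4 ∈ Y and 4 ∉ (Y − X), so 4 ∉ Y ∩ (Y − X)
4 ∉ (Y ∩ (Y − X)) and 4 ∈ Y, so 4 ∈ (Y ∩ (Y − X)) ∪ Y
4 ∈ ((Y ∩ (Y − X)) ∪ Y) and 4 ∈ Y, so 4 ∈ ((Y ∩ (Y − X)) ∪ Y) ∩ Y
4 ∈ X and 4 ∈ (((Y ∩ (Y − X)) ∪ Y) ∩ Y), so 4 ∈ X ∩ (((Y ∩ (Y − X)) ∪ Y) ∩ Y)

Yes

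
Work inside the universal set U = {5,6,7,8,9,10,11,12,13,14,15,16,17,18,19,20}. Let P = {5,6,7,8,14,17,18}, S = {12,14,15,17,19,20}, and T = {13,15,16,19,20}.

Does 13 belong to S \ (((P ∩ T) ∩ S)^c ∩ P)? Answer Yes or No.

13 ∉ P and 13 ∈ T, so 13 ∉ P ∩ T
13 ∉ (P ∩ T) and 13 ∉ S, so 13 ∉ (P ∩ T) ∩ S
13 ∈ ((P ∩ T) ∩ S)^c since 13 ∉ ((P ∩ T) ∩ S)
13 ∈ ((P ∩ T) ∩ S)^c and 13 ∉ P, so 13 ∉ ((P ∩ T) ∩ S)^c ∩ P
13 ∉ S and 13 ∉ (((P ∩ T) ∩ S)^c ∩ P), so 13 ∉ S \ (((P ∩ T) ∩ S)^c ∩ P)

No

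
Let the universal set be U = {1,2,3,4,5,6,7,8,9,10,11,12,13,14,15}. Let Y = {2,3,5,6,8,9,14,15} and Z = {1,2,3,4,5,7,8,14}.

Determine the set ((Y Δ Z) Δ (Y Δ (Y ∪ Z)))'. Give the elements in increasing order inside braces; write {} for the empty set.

{1,2,3,4,5,7,8,10,11,12,13,14}

Y Δ Z = {1,4,6,7,9,15}
Y ∪ Z = {1,2,3,4,5,6,7,8,9,14,15}
Y Δ (Y ∪ Z) = {1,4,7}
(Y Δ Z) Δ (Y Δ (Y ∪ Z)) = {6,9,15}
((Y Δ Z) Δ (Y Δ (Y ∪ Z)))' = {1,2,3,4,5,7,8,10,11,12,13,14}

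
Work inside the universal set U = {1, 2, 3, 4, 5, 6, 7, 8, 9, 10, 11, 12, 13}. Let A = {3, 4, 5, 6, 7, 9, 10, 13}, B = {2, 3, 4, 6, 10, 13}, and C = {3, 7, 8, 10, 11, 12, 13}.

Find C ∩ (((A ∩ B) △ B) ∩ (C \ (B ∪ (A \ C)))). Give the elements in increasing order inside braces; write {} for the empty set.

{}

A ∩ B = {3, 4, 6, 10, 13}
(A ∩ B) △ B = {2}
A \ C = {4, 5, 6, 9}
B ∪ (A \ C) = {2, 3, 4, 5, 6, 9, 10, 13}
C \ (B ∪ (A \ C)) = {7, 8, 11, 12}
((A ∩ B) △ B) ∩ (C \ (B ∪ (A \ C))) = {}
C ∩ (((A ∩ B) △ B) ∩ (C \ (B ∪ (A \ C)))) = {}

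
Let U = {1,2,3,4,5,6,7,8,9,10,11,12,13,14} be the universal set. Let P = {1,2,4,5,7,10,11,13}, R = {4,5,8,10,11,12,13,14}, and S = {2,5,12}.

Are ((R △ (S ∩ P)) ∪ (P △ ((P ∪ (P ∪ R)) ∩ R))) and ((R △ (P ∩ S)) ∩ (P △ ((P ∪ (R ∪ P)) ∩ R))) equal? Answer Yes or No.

No

S ∩ P = {2,5}
R △ (S ∩ P) = {2,4,8,10,11,12,13,14}
P ∪ R = {1,2,4,5,7,8,10,11,12,13,14}
P ∪ (P ∪ R) = {1,2,4,5,7,8,10,11,12,13,14}
(P ∪ (P ∪ R)) ∩ R = {4,5,8,10,11,12,13,14}
P △ ((P ∪ (P ∪ R)) ∩ R) = {1,2,7,8,12,14}
(R △ (S ∩ P)) ∪ (P △ ((P ∪ (P ∪ R)) ∩ R)) = {1,2,4,7,8,10,11,12,13,14}
P ∩ S = {2,5}
R △ (P ∩ S) = {2,4,8,10,11,12,13,14}
R ∪ P = {1,2,4,5,7,8,10,11,12,13,14}
P ∪ (R ∪ P) = {1,2,4,5,7,8,10,11,12,13,14}
(P ∪ (R ∪ P)) ∩ R = {4,5,8,10,11,12,13,14}
P △ ((P ∪ (R ∪ P)) ∩ R) = {1,2,7,8,12,14}
(R △ (P ∩ S)) ∩ (P △ ((P ∪ (R ∪ P)) ∩ R)) = {2,8,12,14}
1 ∈ (R △ (S ∩ P)) ∪ (P △ ((P ∪ (P ∪ R)) ∩ R)) but 1 ∉ (R △ (P ∩ S)) ∩ (P △ ((P ∪ (R ∪ P)) ∩ R)), so they differ.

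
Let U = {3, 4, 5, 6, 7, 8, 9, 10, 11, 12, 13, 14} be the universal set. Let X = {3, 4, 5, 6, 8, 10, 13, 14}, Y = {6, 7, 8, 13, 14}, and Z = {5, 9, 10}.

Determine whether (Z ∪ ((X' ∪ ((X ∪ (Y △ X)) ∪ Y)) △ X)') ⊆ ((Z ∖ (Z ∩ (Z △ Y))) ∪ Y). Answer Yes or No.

No

X' = {7, 9, 11, 12}
Y △ X = {3, 4, 5, 7, 10}
X ∪ (Y △ X) = {3, 4, 5, 6, 7, 8, 10, 13, 14}
(X ∪ (Y △ X)) ∪ Y = {3, 4, 5, 6, 7, 8, 10, 13, 14}
X' ∪ ((X ∪ (Y △ X)) ∪ Y) = {3, 4, 5, 6, 7, 8, 9, 10, 11, 12, 13, 14}
(X' ∪ ((X ∪ (Y △ X)) ∪ Y)) △ X = {7, 9, 11, 12}
((X' ∪ ((X ∪ (Y △ X)) ∪ Y)) △ X)' = {3, 4, 5, 6, 8, 10, 13, 14}
Z ∪ ((X' ∪ ((X ∪ (Y △ X)) ∪ Y)) △ X)' = {3, 4, 5, 6, 8, 9, 10, 13, 14}
Z △ Y = {5, 6, 7, 8, 9, 10, 13, 14}
Z ∩ (Z △ Y) = {5, 9, 10}
Z ∖ (Z ∩ (Z △ Y)) = {}
(Z ∖ (Z ∩ (Z △ Y))) ∪ Y = {6, 7, 8, 13, 14}
3 ∈ Z ∪ ((X' ∪ ((X ∪ (Y △ X)) ∪ Y)) △ X)' but 3 ∉ (Z ∖ (Z ∩ (Z △ Y))) ∪ Y, so the inclusion fails.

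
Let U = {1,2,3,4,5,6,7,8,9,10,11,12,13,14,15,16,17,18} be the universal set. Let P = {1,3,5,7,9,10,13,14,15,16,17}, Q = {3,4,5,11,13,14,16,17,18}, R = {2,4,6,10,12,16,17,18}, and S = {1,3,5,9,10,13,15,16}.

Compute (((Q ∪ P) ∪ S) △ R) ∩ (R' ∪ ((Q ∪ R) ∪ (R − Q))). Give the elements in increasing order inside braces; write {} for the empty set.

{1,2,3,5,6,7,9,11,12,13,14,15}

Q ∪ P = {1,3,4,5,7,9,10,11,13,14,15,16,17,18}
(Q ∪ P) ∪ S = {1,3,4,5,7,9,10,11,13,14,15,16,17,18}
((Q ∪ P) ∪ S) △ R = {1,2,3,5,6,7,9,11,12,13,14,15}
R' = {1,3,5,7,8,9,11,13,14,15}
Q ∪ R = {2,3,4,5,6,10,11,12,13,14,16,17,18}
R − Q = {2,6,10,12}
(Q ∪ R) ∪ (R − Q) = {2,3,4,5,6,10,11,12,13,14,16,17,18}
R' ∪ ((Q ∪ R) ∪ (R − Q)) = {1,2,3,4,5,6,7,8,9,10,11,12,13,14,15,16,17,18}
(((Q ∪ P) ∪ S) △ R) ∩ (R' ∪ ((Q ∪ R) ∪ (R − Q))) = {1,2,3,5,6,7,9,11,12,13,14,15}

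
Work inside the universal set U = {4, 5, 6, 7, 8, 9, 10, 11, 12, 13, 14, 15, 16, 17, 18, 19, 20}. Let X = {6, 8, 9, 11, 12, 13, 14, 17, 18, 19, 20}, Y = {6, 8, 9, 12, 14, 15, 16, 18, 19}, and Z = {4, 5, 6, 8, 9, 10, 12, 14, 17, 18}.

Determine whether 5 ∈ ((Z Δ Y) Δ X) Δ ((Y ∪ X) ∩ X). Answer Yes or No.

Yes

5 ∈ Z and 5 ∉ Y, so 5 ∈ Z Δ Y
5 ∈ (Z Δ Y) and 5 ∉ X, so 5 ∈ (Z Δ Y) Δ X
5 ∉ Y and 5 ∉ X, so 5 ∉ Y ∪ X
5 ∉ (Y ∪ X) and 5 ∉ X, so 5 ∉ (Y ∪ X) ∩ X
5 ∈ ((Z Δ Y) Δ X) and 5 ∉ ((Y ∪ X) ∩ X), so 5 ∈ ((Z Δ Y) Δ X) Δ ((Y ∪ X) ∩ X)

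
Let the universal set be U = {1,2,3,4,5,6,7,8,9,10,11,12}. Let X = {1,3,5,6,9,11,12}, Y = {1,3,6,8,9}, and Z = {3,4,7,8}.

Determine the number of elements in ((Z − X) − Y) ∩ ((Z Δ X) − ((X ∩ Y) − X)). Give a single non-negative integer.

Z − X = {4,7,8}
(Z − X) − Y = {4,7}
Z Δ X = {1,4,5,6,7,8,9,11,12}
X ∩ Y = {1,3,6,9}
(X ∩ Y) − X = {}
(Z Δ X) − ((X ∩ Y) − X) = {1,4,5,6,7,8,9,11,12}
((Z − X) − Y) ∩ ((Z Δ X) − ((X ∩ Y) − X)) = {4,7}
|((Z − X) − Y) ∩ ((Z Δ X) − ((X ∩ Y) − X))| = 2

2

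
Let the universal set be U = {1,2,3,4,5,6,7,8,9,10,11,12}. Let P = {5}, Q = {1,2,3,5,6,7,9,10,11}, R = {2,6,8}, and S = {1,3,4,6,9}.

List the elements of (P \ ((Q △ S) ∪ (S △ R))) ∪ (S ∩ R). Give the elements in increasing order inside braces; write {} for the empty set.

{6}

Q △ S = {2,4,5,7,10,11}
S △ R = {1,2,3,4,8,9}
(Q △ S) ∪ (S △ R) = {1,2,3,4,5,7,8,9,10,11}
P \ ((Q △ S) ∪ (S △ R)) = {}
S ∩ R = {6}
(P \ ((Q △ S) ∪ (S △ R))) ∪ (S ∩ R) = {6}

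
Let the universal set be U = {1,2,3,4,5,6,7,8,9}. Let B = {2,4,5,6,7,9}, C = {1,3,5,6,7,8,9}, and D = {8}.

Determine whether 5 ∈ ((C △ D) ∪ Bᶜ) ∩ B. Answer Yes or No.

Yes

5 ∈ C and 5 ∉ D, so 5 ∈ C △ D
5 ∈ B, so 5 ∉ Bᶜ
5 ∈ (C △ D) and 5 ∉ Bᶜ, so 5 ∈ (C △ D) ∪ Bᶜ
5 ∈ ((C △ D) ∪ Bᶜ) and 5 ∈ B, so 5 ∈ ((C △ D) ∪ Bᶜ) ∩ B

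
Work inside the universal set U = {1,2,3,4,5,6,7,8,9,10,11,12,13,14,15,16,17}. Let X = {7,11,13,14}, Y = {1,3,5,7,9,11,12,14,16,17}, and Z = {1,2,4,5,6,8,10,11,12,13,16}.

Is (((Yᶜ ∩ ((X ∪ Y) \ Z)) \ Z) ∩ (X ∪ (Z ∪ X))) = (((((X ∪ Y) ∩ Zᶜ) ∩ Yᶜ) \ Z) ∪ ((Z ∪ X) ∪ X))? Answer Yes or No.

No

Yᶜ = {2,4,6,8,10,13,15}
X ∪ Y = {1,3,5,7,9,11,12,13,14,16,17}
(X ∪ Y) \ Z = {3,7,9,14,17}
Yᶜ ∩ ((X ∪ Y) \ Z) = {}
(Yᶜ ∩ ((X ∪ Y) \ Z)) \ Z = {}
Z ∪ X = {1,2,4,5,6,7,8,10,11,12,13,14,16}
X ∪ (Z ∪ X) = {1,2,4,5,6,7,8,10,11,12,13,14,16}
((Yᶜ ∩ ((X ∪ Y) \ Z)) \ Z) ∩ (X ∪ (Z ∪ X)) = {}
Zᶜ = {3,7,9,14,15,17}
(X ∪ Y) ∩ Zᶜ = {3,7,9,14,17}
((X ∪ Y) ∩ Zᶜ) ∩ Yᶜ = {}
(((X ∪ Y) ∩ Zᶜ) ∩ Yᶜ) \ Z = {}
(Z ∪ X) ∪ X = {1,2,4,5,6,7,8,10,11,12,13,14,16}
((((X ∪ Y) ∩ Zᶜ) ∩ Yᶜ) \ Z) ∪ ((Z ∪ X) ∪ X) = {1,2,4,5,6,7,8,10,11,12,13,14,16}
1 ∈ ((((X ∪ Y) ∩ Zᶜ) ∩ Yᶜ) \ Z) ∪ ((Z ∪ X) ∪ X) but 1 ∉ ((Yᶜ ∩ ((X ∪ Y) \ Z)) \ Z) ∩ (X ∪ (Z ∪ X)), so they differ.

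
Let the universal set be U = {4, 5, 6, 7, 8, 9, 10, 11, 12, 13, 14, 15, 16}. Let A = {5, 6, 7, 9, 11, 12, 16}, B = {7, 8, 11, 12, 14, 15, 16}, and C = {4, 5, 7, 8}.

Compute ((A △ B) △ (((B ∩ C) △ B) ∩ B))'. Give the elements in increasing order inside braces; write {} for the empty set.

A △ B = {5, 6, 8, 9, 14, 15}
B ∩ C = {7, 8}
(B ∩ C) △ B = {11, 12, 14, 15, 16}
((B ∩ C) △ B) ∩ B = {11, 12, 14, 15, 16}
(A △ B) △ (((B ∩ C) △ B) ∩ B) = {5, 6, 8, 9, 11, 12, 16}
((A △ B) △ (((B ∩ C) △ B) ∩ B))' = {4, 7, 10, 13, 14, 15}

{4, 7, 10, 13, 14, 15}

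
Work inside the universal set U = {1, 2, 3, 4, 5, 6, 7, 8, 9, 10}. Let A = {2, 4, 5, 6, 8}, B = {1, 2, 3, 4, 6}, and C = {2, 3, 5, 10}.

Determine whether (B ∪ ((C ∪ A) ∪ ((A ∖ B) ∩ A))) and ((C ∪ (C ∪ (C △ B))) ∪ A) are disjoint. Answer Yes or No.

No

C ∪ A = {2, 3, 4, 5, 6, 8, 10}
A ∖ B = {5, 8}
(A ∖ B) ∩ A = {5, 8}
(C ∪ A) ∪ ((A ∖ B) ∩ A) = {2, 3, 4, 5, 6, 8, 10}
B ∪ ((C ∪ A) ∪ ((A ∖ B) ∩ A)) = {1, 2, 3, 4, 5, 6, 8, 10}
C △ B = {1, 4, 5, 6, 10}
C ∪ (C △ B) = {1, 2, 3, 4, 5, 6, 10}
C ∪ (C ∪ (C △ B)) = {1, 2, 3, 4, 5, 6, 10}
(C ∪ (C ∪ (C △ B))) ∪ A = {1, 2, 3, 4, 5, 6, 8, 10}
1 lies in both, so they are not disjoint.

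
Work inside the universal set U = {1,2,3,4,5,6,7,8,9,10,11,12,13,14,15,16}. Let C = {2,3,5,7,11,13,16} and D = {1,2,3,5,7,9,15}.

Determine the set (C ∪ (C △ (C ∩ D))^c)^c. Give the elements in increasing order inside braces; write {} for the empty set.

{}

C ∩ D = {2,3,5,7}
C △ (C ∩ D) = {11,13,16}
(C △ (C ∩ D))^c = {1,2,3,4,5,6,7,8,9,10,12,14,15}
C ∪ (C △ (C ∩ D))^c = {1,2,3,4,5,6,7,8,9,10,11,12,13,14,15,16}
(C ∪ (C △ (C ∩ D))^c)^c = {}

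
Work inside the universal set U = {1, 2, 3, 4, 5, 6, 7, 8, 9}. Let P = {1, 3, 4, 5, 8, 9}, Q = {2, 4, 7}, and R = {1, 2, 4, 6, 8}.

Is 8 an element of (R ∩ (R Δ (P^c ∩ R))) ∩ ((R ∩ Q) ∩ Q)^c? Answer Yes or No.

Yes

8 ∈ P, so 8 ∉ P^c
8 ∉ P^c and 8 ∈ R, so 8 ∉ P^c ∩ R
8 ∈ R and 8 ∉ (P^c ∩ R), so 8 ∈ R Δ (P^c ∩ R)
8 ∈ R and 8 ∈ (R Δ (P^c ∩ R)), so 8 ∈ R ∩ (R Δ (P^c ∩ R))
8 ∈ R and 8 ∉ Q, so 8 ∉ R ∩ Q
8 ∉ (R ∩ Q) and 8 ∉ Q, so 8 ∉ (R ∩ Q) ∩ Q
8 ∈ ((R ∩ Q) ∩ Q)^c since 8 ∉ ((R ∩ Q) ∩ Q)
8 ∈ (R ∩ (R Δ (P^c ∩ R))) and 8 ∈ ((R ∩ Q) ∩ Q)^c, so 8 ∈ (R ∩ (R Δ (P^c ∩ R))) ∩ ((R ∩ Q) ∩ Q)^c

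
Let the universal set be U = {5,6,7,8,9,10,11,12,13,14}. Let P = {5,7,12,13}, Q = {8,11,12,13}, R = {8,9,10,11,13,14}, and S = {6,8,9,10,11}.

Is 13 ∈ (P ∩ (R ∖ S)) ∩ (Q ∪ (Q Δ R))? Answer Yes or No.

Yes

13 ∈ R and 13 ∉ S, so 13 ∈ R ∖ S
13 ∈ P and 13 ∈ (R ∖ S), so 13 ∈ P ∩ (R ∖ S)
13 ∈ Q and 13 ∈ R, so 13 ∉ Q Δ R
13 ∈ Q and 13 ∉ (Q Δ R), so 13 ∈ Q ∪ (Q Δ R)
13 ∈ (P ∩ (R ∖ S)) and 13 ∈ (Q ∪ (Q Δ R)), so 13 ∈ (P ∩ (R ∖ S)) ∩ (Q ∪ (Q Δ R))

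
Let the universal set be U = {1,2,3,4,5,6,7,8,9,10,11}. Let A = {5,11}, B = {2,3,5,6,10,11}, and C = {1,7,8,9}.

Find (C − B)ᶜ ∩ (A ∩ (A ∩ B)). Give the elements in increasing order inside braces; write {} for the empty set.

{5,11}

C − B = {1,7,8,9}
(C − B)ᶜ = {2,3,4,5,6,10,11}
A ∩ B = {5,11}
A ∩ (A ∩ B) = {5,11}
(C − B)ᶜ ∩ (A ∩ (A ∩ B)) = {5,11}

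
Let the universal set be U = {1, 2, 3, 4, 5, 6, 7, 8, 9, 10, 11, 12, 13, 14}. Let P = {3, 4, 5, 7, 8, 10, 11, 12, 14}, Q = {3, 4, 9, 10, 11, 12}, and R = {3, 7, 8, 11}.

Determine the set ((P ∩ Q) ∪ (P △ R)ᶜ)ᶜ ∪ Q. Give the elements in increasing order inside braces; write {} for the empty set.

P ∩ Q = {3, 4, 10, 11, 12}
P △ R = {4, 5, 10, 12, 14}
(P △ R)ᶜ = {1, 2, 3, 6, 7, 8, 9, 11, 13}
(P ∩ Q) ∪ (P △ R)ᶜ = {1, 2, 3, 4, 6, 7, 8, 9, 10, 11, 12, 13}
((P ∩ Q) ∪ (P △ R)ᶜ)ᶜ = {5, 14}
((P ∩ Q) ∪ (P △ R)ᶜ)ᶜ ∪ Q = {3, 4, 5, 9, 10, 11, 12, 14}

{3, 4, 5, 9, 10, 11, 12, 14}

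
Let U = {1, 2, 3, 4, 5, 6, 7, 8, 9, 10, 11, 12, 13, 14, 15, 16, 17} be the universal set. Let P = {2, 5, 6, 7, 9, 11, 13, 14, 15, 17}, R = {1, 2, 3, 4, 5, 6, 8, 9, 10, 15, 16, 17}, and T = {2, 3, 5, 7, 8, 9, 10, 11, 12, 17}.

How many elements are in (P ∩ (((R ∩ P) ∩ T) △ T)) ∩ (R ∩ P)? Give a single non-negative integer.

0

R ∩ P = {2, 5, 6, 9, 15, 17}
(R ∩ P) ∩ T = {2, 5, 9, 17}
((R ∩ P) ∩ T) △ T = {3, 7, 8, 10, 11, 12}
P ∩ (((R ∩ P) ∩ T) △ T) = {7, 11}
(P ∩ (((R ∩ P) ∩ T) △ T)) ∩ (R ∩ P) = {}
|(P ∩ (((R ∩ P) ∩ T) △ T)) ∩ (R ∩ P)| = 0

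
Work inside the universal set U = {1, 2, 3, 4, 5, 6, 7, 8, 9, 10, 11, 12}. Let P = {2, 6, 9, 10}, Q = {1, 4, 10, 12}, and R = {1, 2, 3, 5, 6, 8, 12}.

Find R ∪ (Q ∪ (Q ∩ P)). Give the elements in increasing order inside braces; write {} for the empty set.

Q ∩ P = {10}
Q ∪ (Q ∩ P) = {1, 4, 10, 12}
R ∪ (Q ∪ (Q ∩ P)) = {1, 2, 3, 4, 5, 6, 8, 10, 12}

{1, 2, 3, 4, 5, 6, 8, 10, 12}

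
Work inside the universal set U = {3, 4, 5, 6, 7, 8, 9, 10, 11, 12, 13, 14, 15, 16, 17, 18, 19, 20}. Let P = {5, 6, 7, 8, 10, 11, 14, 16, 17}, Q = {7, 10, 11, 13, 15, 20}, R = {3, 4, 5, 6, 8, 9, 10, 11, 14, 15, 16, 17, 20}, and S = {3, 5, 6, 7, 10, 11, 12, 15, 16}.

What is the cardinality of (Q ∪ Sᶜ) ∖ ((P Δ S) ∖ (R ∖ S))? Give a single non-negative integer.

12

Sᶜ = {4, 8, 9, 13, 14, 17, 18, 19, 20}
Q ∪ Sᶜ = {4, 7, 8, 9, 10, 11, 13, 14, 15, 17, 18, 19, 20}
P Δ S = {3, 8, 12, 14, 15, 17}
R ∖ S = {4, 8, 9, 14, 17, 20}
(P Δ S) ∖ (R ∖ S) = {3, 12, 15}
(Q ∪ Sᶜ) ∖ ((P Δ S) ∖ (R ∖ S)) = {4, 7, 8, 9, 10, 11, 13, 14, 17, 18, 19, 20}
|(Q ∪ Sᶜ) ∖ ((P Δ S) ∖ (R ∖ S))| = 12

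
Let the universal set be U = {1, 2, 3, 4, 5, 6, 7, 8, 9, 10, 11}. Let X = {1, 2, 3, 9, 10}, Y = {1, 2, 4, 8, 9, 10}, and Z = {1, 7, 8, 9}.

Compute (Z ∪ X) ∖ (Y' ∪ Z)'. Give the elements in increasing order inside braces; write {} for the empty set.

{1, 3, 7, 8, 9}

Z ∪ X = {1, 2, 3, 7, 8, 9, 10}
Y' = {3, 5, 6, 7, 11}
Y' ∪ Z = {1, 3, 5, 6, 7, 8, 9, 11}
(Y' ∪ Z)' = {2, 4, 10}
(Z ∪ X) ∖ (Y' ∪ Z)' = {1, 3, 7, 8, 9}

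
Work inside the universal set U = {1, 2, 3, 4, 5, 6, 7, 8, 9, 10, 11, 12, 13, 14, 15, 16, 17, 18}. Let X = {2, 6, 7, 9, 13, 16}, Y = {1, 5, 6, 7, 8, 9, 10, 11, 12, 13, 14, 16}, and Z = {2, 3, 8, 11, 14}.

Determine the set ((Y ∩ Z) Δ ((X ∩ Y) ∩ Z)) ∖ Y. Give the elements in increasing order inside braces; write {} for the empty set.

Y ∩ Z = {8, 11, 14}
X ∩ Y = {6, 7, 9, 13, 16}
(X ∩ Y) ∩ Z = {}
(Y ∩ Z) Δ ((X ∩ Y) ∩ Z) = {8, 11, 14}
((Y ∩ Z) Δ ((X ∩ Y) ∩ Z)) ∖ Y = {}

{}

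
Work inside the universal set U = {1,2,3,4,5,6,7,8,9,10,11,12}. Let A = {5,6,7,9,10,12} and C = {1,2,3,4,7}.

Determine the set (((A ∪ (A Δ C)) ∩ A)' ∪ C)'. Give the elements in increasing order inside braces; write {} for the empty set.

{5,6,9,10,12}

A Δ C = {1,2,3,4,5,6,9,10,12}
A ∪ (A Δ C) = {1,2,3,4,5,6,7,9,10,12}
(A ∪ (A Δ C)) ∩ A = {5,6,7,9,10,12}
((A ∪ (A Δ C)) ∩ A)' = {1,2,3,4,8,11}
((A ∪ (A Δ C)) ∩ A)' ∪ C = {1,2,3,4,7,8,11}
(((A ∪ (A Δ C)) ∩ A)' ∪ C)' = {5,6,9,10,12}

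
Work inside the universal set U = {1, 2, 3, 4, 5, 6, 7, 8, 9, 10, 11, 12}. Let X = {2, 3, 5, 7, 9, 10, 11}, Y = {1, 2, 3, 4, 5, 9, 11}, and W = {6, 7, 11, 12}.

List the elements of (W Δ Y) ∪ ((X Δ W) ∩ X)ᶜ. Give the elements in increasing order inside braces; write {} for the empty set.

{1, 2, 3, 4, 5, 6, 7, 8, 9, 11, 12}

W Δ Y = {1, 2, 3, 4, 5, 6, 7, 9, 12}
X Δ W = {2, 3, 5, 6, 9, 10, 12}
(X Δ W) ∩ X = {2, 3, 5, 9, 10}
((X Δ W) ∩ X)ᶜ = {1, 4, 6, 7, 8, 11, 12}
(W Δ Y) ∪ ((X Δ W) ∩ X)ᶜ = {1, 2, 3, 4, 5, 6, 7, 8, 9, 11, 12}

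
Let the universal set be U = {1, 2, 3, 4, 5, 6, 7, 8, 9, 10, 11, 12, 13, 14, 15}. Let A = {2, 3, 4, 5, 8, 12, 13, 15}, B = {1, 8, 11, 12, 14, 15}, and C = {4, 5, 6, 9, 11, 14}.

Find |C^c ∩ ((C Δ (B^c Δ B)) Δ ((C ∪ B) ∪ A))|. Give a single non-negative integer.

C^c = {1, 2, 3, 7, 8, 10, 12, 13, 15}
B^c = {2, 3, 4, 5, 6, 7, 9, 10, 13}
B^c Δ B = {1, 2, 3, 4, 5, 6, 7, 8, 9, 10, 11, 12, 13, 14, 15}
C Δ (B^c Δ B) = {1, 2, 3, 7, 8, 10, 12, 13, 15}
C ∪ B = {1, 4, 5, 6, 8, 9, 11, 12, 14, 15}
(C ∪ B) ∪ A = {1, 2, 3, 4, 5, 6, 8, 9, 11, 12, 13, 14, 15}
(C Δ (B^c Δ B)) Δ ((C ∪ B) ∪ A) = {4, 5, 6, 7, 9, 10, 11, 14}
C^c ∩ ((C Δ (B^c Δ B)) Δ ((C ∪ B) ∪ A)) = {7, 10}
|C^c ∩ ((C Δ (B^c Δ B)) Δ ((C ∪ B) ∪ A))| = 2

2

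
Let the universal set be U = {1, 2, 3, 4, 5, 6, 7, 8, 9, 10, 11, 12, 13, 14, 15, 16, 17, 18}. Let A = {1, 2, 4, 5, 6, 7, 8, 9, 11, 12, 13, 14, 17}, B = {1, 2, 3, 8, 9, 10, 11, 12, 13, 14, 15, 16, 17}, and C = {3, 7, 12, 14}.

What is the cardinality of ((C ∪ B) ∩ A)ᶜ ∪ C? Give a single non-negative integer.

11

C ∪ B = {1, 2, 3, 7, 8, 9, 10, 11, 12, 13, 14, 15, 16, 17}
(C ∪ B) ∩ A = {1, 2, 7, 8, 9, 11, 12, 13, 14, 17}
((C ∪ B) ∩ A)ᶜ = {3, 4, 5, 6, 10, 15, 16, 18}
((C ∪ B) ∩ A)ᶜ ∪ C = {3, 4, 5, 6, 7, 10, 12, 14, 15, 16, 18}
|((C ∪ B) ∩ A)ᶜ ∪ C| = 11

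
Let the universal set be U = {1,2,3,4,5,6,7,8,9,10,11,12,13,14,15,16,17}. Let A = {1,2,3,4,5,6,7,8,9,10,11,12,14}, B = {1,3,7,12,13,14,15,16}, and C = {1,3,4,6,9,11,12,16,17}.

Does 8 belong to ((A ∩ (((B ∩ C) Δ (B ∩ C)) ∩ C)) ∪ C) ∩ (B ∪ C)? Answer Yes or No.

No

8 ∉ B and 8 ∉ C, so 8 ∉ B ∩ C
8 ∉ B and 8 ∉ C, so 8 ∉ B ∩ C
8 ∉ (B ∩ C) and 8 ∉ (B ∩ C), so 8 ∉ (B ∩ C) Δ (B ∩ C)
8 ∉ ((B ∩ C) Δ (B ∩ C)) and 8 ∉ C, so 8 ∉ ((B ∩ C) Δ (B ∩ C)) ∩ C
8 ∈ A and 8 ∉ (((B ∩ C) Δ (B ∩ C)) ∩ C), so 8 ∉ A ∩ (((B ∩ C) Δ (B ∩ C)) ∩ C)
8 ∉ (A ∩ (((B ∩ C) Δ (B ∩ C)) ∩ C)) and 8 ∉ C, so 8 ∉ (A ∩ (((B ∩ C) Δ (B ∩ C)) ∩ C)) ∪ C
8 ∉ B and 8 ∉ C, so 8 ∉ B ∪ C
8 ∉ ((A ∩ (((B ∩ C) Δ (B ∩ C)) ∩ C)) ∪ C) and 8 ∉ (B ∪ C), so 8 ∉ ((A ∩ (((B ∩ C) Δ (B ∩ C)) ∩ C)) ∪ C) ∩ (B ∪ C)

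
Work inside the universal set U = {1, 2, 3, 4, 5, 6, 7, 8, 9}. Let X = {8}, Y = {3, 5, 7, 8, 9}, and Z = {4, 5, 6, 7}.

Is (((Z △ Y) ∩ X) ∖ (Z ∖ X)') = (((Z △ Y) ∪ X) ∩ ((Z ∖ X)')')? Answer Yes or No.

Z △ Y = {3, 4, 6, 8, 9}
(Z △ Y) ∩ X = {8}
Z ∖ X = {4, 5, 6, 7}
(Z ∖ X)' = {1, 2, 3, 8, 9}
((Z △ Y) ∩ X) ∖ (Z ∖ X)' = {}
(Z △ Y) ∪ X = {3, 4, 6, 8, 9}
((Z ∖ X)')' = {4, 5, 6, 7}
((Z △ Y) ∪ X) ∩ ((Z ∖ X)')' = {4, 6}
4 ∈ ((Z △ Y) ∪ X) ∩ ((Z ∖ X)')' but 4 ∉ ((Z △ Y) ∩ X) ∖ (Z ∖ X)', so they differ.

No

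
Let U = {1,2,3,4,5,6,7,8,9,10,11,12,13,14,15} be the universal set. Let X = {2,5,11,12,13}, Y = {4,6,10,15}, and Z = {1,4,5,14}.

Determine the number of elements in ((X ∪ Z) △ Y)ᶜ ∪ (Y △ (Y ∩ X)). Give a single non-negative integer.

X ∪ Z = {1,2,4,5,11,12,13,14}
(X ∪ Z) △ Y = {1,2,5,6,10,11,12,13,14,15}
((X ∪ Z) △ Y)ᶜ = {3,4,7,8,9}
Y ∩ X = {}
Y △ (Y ∩ X) = {4,6,10,15}
((X ∪ Z) △ Y)ᶜ ∪ (Y △ (Y ∩ X)) = {3,4,6,7,8,9,10,15}
|((X ∪ Z) △ Y)ᶜ ∪ (Y △ (Y ∩ X))| = 8

8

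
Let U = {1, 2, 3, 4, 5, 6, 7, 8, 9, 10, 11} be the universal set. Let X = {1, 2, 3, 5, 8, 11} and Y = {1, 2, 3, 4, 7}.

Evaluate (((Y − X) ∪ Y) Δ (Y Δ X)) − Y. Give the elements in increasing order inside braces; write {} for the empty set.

Y − X = {4, 7}
(Y − X) ∪ Y = {1, 2, 3, 4, 7}
Y Δ X = {4, 5, 7, 8, 11}
((Y − X) ∪ Y) Δ (Y Δ X) = {1, 2, 3, 5, 8, 11}
(((Y − X) ∪ Y) Δ (Y Δ X)) − Y = {5, 8, 11}

{5, 8, 11}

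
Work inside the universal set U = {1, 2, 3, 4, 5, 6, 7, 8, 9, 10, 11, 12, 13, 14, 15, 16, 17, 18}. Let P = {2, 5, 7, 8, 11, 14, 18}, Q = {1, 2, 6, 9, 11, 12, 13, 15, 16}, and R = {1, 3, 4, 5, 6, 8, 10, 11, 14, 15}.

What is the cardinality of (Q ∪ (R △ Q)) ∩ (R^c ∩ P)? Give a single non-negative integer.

R △ Q = {2, 3, 4, 5, 8, 9, 10, 12, 13, 14, 16}
Q ∪ (R △ Q) = {1, 2, 3, 4, 5, 6, 8, 9, 10, 11, 12, 13, 14, 15, 16}
R^c = {2, 7, 9, 12, 13, 16, 17, 18}
R^c ∩ P = {2, 7, 18}
(Q ∪ (R △ Q)) ∩ (R^c ∩ P) = {2}
|(Q ∪ (R △ Q)) ∩ (R^c ∩ P)| = 1

1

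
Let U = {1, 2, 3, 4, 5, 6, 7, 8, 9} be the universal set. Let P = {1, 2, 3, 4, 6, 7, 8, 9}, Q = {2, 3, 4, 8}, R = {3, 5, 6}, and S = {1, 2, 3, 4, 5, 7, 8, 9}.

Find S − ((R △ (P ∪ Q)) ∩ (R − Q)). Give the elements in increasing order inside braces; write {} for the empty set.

{1, 2, 3, 4, 7, 8, 9}

P ∪ Q = {1, 2, 3, 4, 6, 7, 8, 9}
R △ (P ∪ Q) = {1, 2, 4, 5, 7, 8, 9}
R − Q = {5, 6}
(R △ (P ∪ Q)) ∩ (R − Q) = {5}
S − ((R △ (P ∪ Q)) ∩ (R − Q)) = {1, 2, 3, 4, 7, 8, 9}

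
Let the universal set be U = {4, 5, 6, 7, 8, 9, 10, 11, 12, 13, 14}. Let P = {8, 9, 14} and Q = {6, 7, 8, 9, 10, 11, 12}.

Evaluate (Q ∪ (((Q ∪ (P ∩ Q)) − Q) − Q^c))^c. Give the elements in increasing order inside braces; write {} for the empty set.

P ∩ Q = {8, 9}
Q ∪ (P ∩ Q) = {6, 7, 8, 9, 10, 11, 12}
(Q ∪ (P ∩ Q)) − Q = {}
Q^c = {4, 5, 13, 14}
((Q ∪ (P ∩ Q)) − Q) − Q^c = {}
Q ∪ (((Q ∪ (P ∩ Q)) − Q) − Q^c) = {6, 7, 8, 9, 10, 11, 12}
(Q ∪ (((Q ∪ (P ∩ Q)) − Q) − Q^c))^c = {4, 5, 13, 14}

{4, 5, 13, 14}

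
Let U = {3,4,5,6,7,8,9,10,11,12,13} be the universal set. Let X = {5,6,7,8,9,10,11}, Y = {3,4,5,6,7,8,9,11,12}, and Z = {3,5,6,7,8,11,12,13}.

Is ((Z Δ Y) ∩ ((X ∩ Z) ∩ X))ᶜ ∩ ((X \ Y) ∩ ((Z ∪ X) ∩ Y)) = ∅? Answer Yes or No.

Z Δ Y = {4,9,13}
X ∩ Z = {5,6,7,8,11}
(X ∩ Z) ∩ X = {5,6,7,8,11}
(Z Δ Y) ∩ ((X ∩ Z) ∩ X) = {}
((Z Δ Y) ∩ ((X ∩ Z) ∩ X))ᶜ = {3,4,5,6,7,8,9,10,11,12,13}
X \ Y = {10}
Z ∪ X = {3,5,6,7,8,9,10,11,12,13}
(Z ∪ X) ∩ Y = {3,5,6,7,8,9,11,12}
(X \ Y) ∩ ((Z ∪ X) ∩ Y) = {}
{3,4,5,6,7,8,9,10,11,12,13} and {} share no elements.

Yes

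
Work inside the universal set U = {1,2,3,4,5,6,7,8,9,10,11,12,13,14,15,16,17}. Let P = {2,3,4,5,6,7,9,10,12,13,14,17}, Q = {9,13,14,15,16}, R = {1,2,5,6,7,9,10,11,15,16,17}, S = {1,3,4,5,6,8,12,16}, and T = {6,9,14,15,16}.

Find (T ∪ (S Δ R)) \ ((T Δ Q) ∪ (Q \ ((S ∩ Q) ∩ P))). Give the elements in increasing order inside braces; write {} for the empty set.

S Δ R = {2,3,4,7,8,9,10,11,12,15,17}
T ∪ (S Δ R) = {2,3,4,6,7,8,9,10,11,12,14,15,16,17}
T Δ Q = {6,13}
S ∩ Q = {16}
(S ∩ Q) ∩ P = {}
Q \ ((S ∩ Q) ∩ P) = {9,13,14,15,16}
(T Δ Q) ∪ (Q \ ((S ∩ Q) ∩ P)) = {6,9,13,14,15,16}
(T ∪ (S Δ R)) \ ((T Δ Q) ∪ (Q \ ((S ∩ Q) ∩ P))) = {2,3,4,7,8,10,11,12,17}

{2,3,4,7,8,10,11,12,17}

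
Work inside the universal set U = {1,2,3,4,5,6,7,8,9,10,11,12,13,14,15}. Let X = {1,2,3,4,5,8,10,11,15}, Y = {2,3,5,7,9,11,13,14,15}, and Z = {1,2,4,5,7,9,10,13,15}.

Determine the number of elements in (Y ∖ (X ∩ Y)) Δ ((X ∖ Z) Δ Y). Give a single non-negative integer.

X ∩ Y = {2,3,5,11,15}
Y ∖ (X ∩ Y) = {7,9,13,14}
X ∖ Z = {3,8,11}
(X ∖ Z) Δ Y = {2,5,7,8,9,13,14,15}
(Y ∖ (X ∩ Y)) Δ ((X ∖ Z) Δ Y) = {2,5,8,15}
|(Y ∖ (X ∩ Y)) Δ ((X ∖ Z) Δ Y)| = 4

4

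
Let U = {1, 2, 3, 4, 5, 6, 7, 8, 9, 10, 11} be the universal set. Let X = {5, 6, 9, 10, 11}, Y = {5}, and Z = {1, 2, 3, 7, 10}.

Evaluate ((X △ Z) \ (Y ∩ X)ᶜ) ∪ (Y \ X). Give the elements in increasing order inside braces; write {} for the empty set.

{5}

X △ Z = {1, 2, 3, 5, 6, 7, 9, 11}
Y ∩ X = {5}
(Y ∩ X)ᶜ = {1, 2, 3, 4, 6, 7, 8, 9, 10, 11}
(X △ Z) \ (Y ∩ X)ᶜ = {5}
Y \ X = {}
((X △ Z) \ (Y ∩ X)ᶜ) ∪ (Y \ X) = {5}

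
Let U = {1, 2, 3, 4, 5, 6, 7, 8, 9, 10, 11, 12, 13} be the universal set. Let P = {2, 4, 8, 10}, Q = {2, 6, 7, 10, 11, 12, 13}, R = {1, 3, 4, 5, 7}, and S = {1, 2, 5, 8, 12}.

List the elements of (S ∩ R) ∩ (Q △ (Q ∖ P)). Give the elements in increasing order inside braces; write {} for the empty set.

{}

S ∩ R = {1, 5}
Q ∖ P = {6, 7, 11, 12, 13}
Q △ (Q ∖ P) = {2, 10}
(S ∩ R) ∩ (Q △ (Q ∖ P)) = {}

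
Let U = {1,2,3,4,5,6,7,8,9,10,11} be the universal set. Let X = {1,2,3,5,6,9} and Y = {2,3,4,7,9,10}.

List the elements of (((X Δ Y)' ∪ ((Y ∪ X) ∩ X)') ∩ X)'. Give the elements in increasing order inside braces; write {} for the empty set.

X Δ Y = {1,4,5,6,7,10}
(X Δ Y)' = {2,3,8,9,11}
Y ∪ X = {1,2,3,4,5,6,7,9,10}
(Y ∪ X) ∩ X = {1,2,3,5,6,9}
((Y ∪ X) ∩ X)' = {4,7,8,10,11}
(X Δ Y)' ∪ ((Y ∪ X) ∩ X)' = {2,3,4,7,8,9,10,11}
((X Δ Y)' ∪ ((Y ∪ X) ∩ X)') ∩ X = {2,3,9}
(((X Δ Y)' ∪ ((Y ∪ X) ∩ X)') ∩ X)' = {1,4,5,6,7,8,10,11}

{1,4,5,6,7,8,10,11}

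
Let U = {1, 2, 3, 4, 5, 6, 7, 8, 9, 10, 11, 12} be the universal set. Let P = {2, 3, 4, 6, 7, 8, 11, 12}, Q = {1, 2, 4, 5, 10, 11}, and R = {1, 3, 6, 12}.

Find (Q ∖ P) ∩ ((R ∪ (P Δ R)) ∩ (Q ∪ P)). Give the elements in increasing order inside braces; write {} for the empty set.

{1}

Q ∖ P = {1, 5, 10}
P Δ R = {1, 2, 4, 7, 8, 11}
R ∪ (P Δ R) = {1, 2, 3, 4, 6, 7, 8, 11, 12}
Q ∪ P = {1, 2, 3, 4, 5, 6, 7, 8, 10, 11, 12}
(R ∪ (P Δ R)) ∩ (Q ∪ P) = {1, 2, 3, 4, 6, 7, 8, 11, 12}
(Q ∖ P) ∩ ((R ∪ (P Δ R)) ∩ (Q ∪ P)) = {1}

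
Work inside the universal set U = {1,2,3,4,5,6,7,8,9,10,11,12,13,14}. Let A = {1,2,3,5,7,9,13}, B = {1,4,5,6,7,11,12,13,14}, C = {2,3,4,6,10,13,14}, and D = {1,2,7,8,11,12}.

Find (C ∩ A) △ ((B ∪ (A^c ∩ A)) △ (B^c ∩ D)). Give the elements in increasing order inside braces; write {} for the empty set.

{1,3,4,5,6,7,8,11,12,14}

C ∩ A = {2,3,13}
A^c = {4,6,8,10,11,12,14}
A^c ∩ A = {}
B ∪ (A^c ∩ A) = {1,4,5,6,7,11,12,13,14}
B^c = {2,3,8,9,10}
B^c ∩ D = {2,8}
(B ∪ (A^c ∩ A)) △ (B^c ∩ D) = {1,2,4,5,6,7,8,11,12,13,14}
(C ∩ A) △ ((B ∪ (A^c ∩ A)) △ (B^c ∩ D)) = {1,3,4,5,6,7,8,11,12,14}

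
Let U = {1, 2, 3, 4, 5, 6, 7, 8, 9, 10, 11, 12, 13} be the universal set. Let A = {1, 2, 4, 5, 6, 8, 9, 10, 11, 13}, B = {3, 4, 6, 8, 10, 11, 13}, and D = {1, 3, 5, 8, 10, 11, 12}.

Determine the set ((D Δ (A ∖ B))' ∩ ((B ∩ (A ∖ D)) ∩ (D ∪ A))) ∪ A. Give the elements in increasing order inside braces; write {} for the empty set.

{1, 2, 4, 5, 6, 8, 9, 10, 11, 13}

A ∖ B = {1, 2, 5, 9}
D Δ (A ∖ B) = {2, 3, 8, 9, 10, 11, 12}
(D Δ (A ∖ B))' = {1, 4, 5, 6, 7, 13}
A ∖ D = {2, 4, 6, 9, 13}
B ∩ (A ∖ D) = {4, 6, 13}
D ∪ A = {1, 2, 3, 4, 5, 6, 8, 9, 10, 11, 12, 13}
(B ∩ (A ∖ D)) ∩ (D ∪ A) = {4, 6, 13}
(D Δ (A ∖ B))' ∩ ((B ∩ (A ∖ D)) ∩ (D ∪ A)) = {4, 6, 13}
((D Δ (A ∖ B))' ∩ ((B ∩ (A ∖ D)) ∩ (D ∪ A))) ∪ A = {1, 2, 4, 5, 6, 8, 9, 10, 11, 13}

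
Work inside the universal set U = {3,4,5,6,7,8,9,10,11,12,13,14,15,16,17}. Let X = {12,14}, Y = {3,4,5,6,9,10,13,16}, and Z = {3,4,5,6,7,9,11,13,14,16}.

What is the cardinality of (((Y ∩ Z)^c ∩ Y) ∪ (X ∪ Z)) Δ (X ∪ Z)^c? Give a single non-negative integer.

14

Y ∩ Z = {3,4,5,6,9,13,16}
(Y ∩ Z)^c = {7,8,10,11,12,14,15,17}
(Y ∩ Z)^c ∩ Y = {10}
X ∪ Z = {3,4,5,6,7,9,11,12,13,14,16}
((Y ∩ Z)^c ∩ Y) ∪ (X ∪ Z) = {3,4,5,6,7,9,10,11,12,13,14,16}
(X ∪ Z)^c = {8,10,15,17}
(((Y ∩ Z)^c ∩ Y) ∪ (X ∪ Z)) Δ (X ∪ Z)^c = {3,4,5,6,7,8,9,11,12,13,14,15,16,17}
|(((Y ∩ Z)^c ∩ Y) ∪ (X ∪ Z)) Δ (X ∪ Z)^c| = 14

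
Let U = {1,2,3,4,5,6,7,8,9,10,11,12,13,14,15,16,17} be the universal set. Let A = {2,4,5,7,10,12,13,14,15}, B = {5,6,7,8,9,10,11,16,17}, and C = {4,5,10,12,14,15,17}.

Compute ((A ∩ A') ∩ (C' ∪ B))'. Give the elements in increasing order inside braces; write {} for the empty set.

A' = {1,3,6,8,9,11,16,17}
A ∩ A' = {}
C' = {1,2,3,6,7,8,9,11,13,16}
C' ∪ B = {1,2,3,5,6,7,8,9,10,11,13,16,17}
(A ∩ A') ∩ (C' ∪ B) = {}
((A ∩ A') ∩ (C' ∪ B))' = {1,2,3,4,5,6,7,8,9,10,11,12,13,14,15,16,17}

{1,2,3,4,5,6,7,8,9,10,11,12,13,14,15,16,17}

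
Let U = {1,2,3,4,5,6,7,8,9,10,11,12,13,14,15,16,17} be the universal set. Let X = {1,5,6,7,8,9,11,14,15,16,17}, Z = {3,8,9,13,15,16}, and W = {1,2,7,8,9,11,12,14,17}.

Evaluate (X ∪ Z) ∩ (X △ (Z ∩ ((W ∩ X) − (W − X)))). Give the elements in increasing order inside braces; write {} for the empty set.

{1,5,6,7,11,14,15,16,17}

X ∪ Z = {1,3,5,6,7,8,9,11,13,14,15,16,17}
W ∩ X = {1,7,8,9,11,14,17}
W − X = {2,12}
(W ∩ X) − (W − X) = {1,7,8,9,11,14,17}
Z ∩ ((W ∩ X) − (W − X)) = {8,9}
X △ (Z ∩ ((W ∩ X) − (W − X))) = {1,5,6,7,11,14,15,16,17}
(X ∪ Z) ∩ (X △ (Z ∩ ((W ∩ X) − (W − X)))) = {1,5,6,7,11,14,15,16,17}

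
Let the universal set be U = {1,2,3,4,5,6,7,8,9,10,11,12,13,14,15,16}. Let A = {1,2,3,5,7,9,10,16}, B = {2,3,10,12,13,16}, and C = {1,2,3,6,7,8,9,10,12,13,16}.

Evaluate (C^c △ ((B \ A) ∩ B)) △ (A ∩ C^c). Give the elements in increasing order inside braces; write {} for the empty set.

{4,11,12,13,14,15}

C^c = {4,5,11,14,15}
B \ A = {12,13}
(B \ A) ∩ B = {12,13}
C^c △ ((B \ A) ∩ B) = {4,5,11,12,13,14,15}
A ∩ C^c = {5}
(C^c △ ((B \ A) ∩ B)) △ (A ∩ C^c) = {4,11,12,13,14,15}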